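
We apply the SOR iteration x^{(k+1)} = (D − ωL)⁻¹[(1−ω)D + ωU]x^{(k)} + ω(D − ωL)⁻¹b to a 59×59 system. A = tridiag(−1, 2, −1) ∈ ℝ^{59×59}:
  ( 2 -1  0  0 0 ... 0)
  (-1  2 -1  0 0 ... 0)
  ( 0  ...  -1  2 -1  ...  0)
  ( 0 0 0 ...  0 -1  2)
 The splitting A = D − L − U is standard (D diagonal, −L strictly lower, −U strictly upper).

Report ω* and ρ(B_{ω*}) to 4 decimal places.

ω* = 1.9005, ρ_SOR = 0.9005

ρ_J = max_k |cos(kπ/60)| = cos(π/60) = 0.9986
√(1−ρ_J²) = |sin(π/60)| = 0.05234
ω* = 2/(1 + 0.05234) = 2/1.05234 = 1.9005.
and ρ(B_{ω*}) = 1.9005 − 1 = 0.9005.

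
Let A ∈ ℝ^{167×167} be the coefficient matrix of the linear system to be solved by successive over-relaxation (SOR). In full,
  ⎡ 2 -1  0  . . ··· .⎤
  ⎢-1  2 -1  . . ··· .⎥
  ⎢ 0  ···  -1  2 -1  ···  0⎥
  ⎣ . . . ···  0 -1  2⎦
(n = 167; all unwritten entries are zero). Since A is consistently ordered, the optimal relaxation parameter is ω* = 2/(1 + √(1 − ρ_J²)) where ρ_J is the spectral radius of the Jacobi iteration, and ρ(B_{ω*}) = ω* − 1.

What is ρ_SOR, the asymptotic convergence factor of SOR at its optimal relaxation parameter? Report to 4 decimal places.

ρ_SOR = 0.9633

With n=167, ρ(Jacobi) = cos(π/168) = 0.9998.
√(1 − cos²(π/168)) = sin(π/168) ≈ 0.01870.
[ω*] 2 ÷ (1 + 0.01870) = 2 ÷ 1.01870 = 1.9633.
At ω = 1.9633 every |λ(B_ω)| = ω−1, so ρ_SOR = 0.9633.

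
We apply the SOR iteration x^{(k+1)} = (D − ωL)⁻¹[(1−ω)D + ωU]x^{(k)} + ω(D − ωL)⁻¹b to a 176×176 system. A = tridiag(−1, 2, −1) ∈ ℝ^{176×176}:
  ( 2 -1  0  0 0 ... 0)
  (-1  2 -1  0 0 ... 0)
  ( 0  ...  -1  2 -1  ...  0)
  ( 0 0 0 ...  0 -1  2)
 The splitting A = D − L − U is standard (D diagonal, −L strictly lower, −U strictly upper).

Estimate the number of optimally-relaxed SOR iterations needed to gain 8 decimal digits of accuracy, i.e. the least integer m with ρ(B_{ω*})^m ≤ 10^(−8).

m = 519

ρ_J = max_k |cos(kπ/177)| = cos(π/177) = 0.9998425
1 − cos²(π/177) = sin²(π/177) ⇒ √(1−ρ_J²) = sin(π/177) = 0.0177482.
ω* = 2/(1 + 0.0177482) = 2/1.0177482 = 1.9651226.
At ω = 1.9651226 every |λ(B_ω)| = ω−1, so ρ_SOR = 0.9651226.
m ≥ 8·ln10 / (−ln 0.9651226) = 518.891; smallest integer m = 519.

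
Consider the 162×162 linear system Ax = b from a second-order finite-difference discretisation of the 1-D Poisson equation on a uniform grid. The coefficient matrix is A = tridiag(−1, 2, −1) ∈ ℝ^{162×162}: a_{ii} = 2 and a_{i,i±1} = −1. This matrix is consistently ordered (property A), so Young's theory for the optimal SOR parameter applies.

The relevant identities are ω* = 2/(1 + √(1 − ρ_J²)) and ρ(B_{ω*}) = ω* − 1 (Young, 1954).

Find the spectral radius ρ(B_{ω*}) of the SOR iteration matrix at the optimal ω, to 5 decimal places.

n=162: λ(B_J) = 1 − λ(A)/2 = cos(kπ/163); k=1 gives ρ_J = 0.99981.
root = sin(π/163) = 0.019272  (since 1−cos² = sin²).
ω* = 2/(1 + 0.019272) = 2/1.019272 = 1.96218.
ρ(B_{ω*}) = ω*−1 = 0.96218

ρ_SOR = 0.96218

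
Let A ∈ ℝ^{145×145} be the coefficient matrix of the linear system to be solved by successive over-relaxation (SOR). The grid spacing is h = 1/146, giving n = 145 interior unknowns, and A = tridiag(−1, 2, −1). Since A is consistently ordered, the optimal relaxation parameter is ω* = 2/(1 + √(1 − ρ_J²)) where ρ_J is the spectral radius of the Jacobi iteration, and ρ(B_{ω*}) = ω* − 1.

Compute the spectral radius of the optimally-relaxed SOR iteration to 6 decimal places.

n=145: λ(B_J) = 1 − λ(A)/2 = cos(kπ/146); k=1 gives ρ_J = 0.999769.
√(1−ρ_J²) simplifies to sin(π/146) = 0.0215161.
Young: ω* = 2/(1+√(1−ρ_J²)) = 2/(1+0.0215161) = 2/1.0215161 = 1.957874.
ρ_SOR = ω* − 1 = 1.957874 − 1 = 0.957874.

ρ_SOR = 0.957874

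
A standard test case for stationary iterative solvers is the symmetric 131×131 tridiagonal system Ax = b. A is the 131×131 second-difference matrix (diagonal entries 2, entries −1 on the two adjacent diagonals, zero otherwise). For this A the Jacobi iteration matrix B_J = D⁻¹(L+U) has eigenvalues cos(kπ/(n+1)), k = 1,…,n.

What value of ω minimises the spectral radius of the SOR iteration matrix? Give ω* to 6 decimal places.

ω* = 1.953511

ρ_J = max_k |cos(kπ/132)| = cos(π/132) = 0.999717
√(1 − cos²(π/132)) = sin(π/132) ≈ 0.0237977.
ω* = 2/(1+0.0237977) = 1.953511
Hence ρ(B_{ω*}) = 1.953511 − 1 = 0.953511.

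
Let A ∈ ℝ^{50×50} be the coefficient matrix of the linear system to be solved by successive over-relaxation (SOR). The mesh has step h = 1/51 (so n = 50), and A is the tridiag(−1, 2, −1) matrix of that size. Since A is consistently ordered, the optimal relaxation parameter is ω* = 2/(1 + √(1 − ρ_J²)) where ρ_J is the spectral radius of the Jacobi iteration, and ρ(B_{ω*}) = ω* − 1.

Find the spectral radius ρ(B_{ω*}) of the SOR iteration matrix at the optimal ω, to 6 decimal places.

ρ_SOR = 0.884018

[ρ_J] n=50: ρ(B_J) = cos(π/(n+1)) = cos(π/51) = 0.998103.
√(1−ρ_J²) = |sin(π/51)| = 0.0615609
Then 2/(1+√(1−ρ_J²)) = 2/(1+0.0615609); ω* = 2/1.0615609 = 1.884018.
[ρ_SOR] ω* − 1 = 0.884018.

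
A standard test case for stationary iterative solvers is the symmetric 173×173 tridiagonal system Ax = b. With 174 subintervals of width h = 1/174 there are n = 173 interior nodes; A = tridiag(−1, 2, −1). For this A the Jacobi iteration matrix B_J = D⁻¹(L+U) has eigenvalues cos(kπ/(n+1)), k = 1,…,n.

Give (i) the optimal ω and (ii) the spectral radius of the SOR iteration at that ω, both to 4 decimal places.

spectrum of D⁻¹(L+U) = {cos(kπ/174) : 1≤k≤173}; ρ_J = cos(π/174) = 0.9998.
√(1−ρ_J²) = |sin(π/174)| = 0.01805
ω* = 2/(1 + 0.01805) = 2/1.01805 = 1.9645.
[ρ_SOR] ω* − 1 = 0.9645.

ω* = 1.9645, ρ_SOR = 0.9645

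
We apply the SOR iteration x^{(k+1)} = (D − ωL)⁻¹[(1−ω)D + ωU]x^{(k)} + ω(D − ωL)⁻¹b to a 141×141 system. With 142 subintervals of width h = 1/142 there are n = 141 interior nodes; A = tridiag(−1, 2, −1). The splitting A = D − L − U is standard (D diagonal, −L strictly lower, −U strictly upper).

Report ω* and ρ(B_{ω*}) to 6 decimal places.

ω* = 1.956713, ρ_SOR = 0.956713

½·tridiag(1,0,1) at n=141: λ_k = cos(kπ/142); max |λ| at k=1 ⇒ ρ_J = cos(π/142) ≈ 0.999755.
√(1−ρ_J²) simplifies to sin(π/142) = 0.0221221.
So ω* = 2/1.0221221 = 1.956713 (Young).
[ρ_SOR] ω* − 1 = 0.956713.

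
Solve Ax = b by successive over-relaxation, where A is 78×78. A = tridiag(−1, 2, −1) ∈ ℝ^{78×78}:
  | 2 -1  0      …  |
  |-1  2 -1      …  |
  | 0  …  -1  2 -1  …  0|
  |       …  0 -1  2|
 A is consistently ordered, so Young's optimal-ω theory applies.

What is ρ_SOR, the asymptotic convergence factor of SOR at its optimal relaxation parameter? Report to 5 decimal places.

With n=78, ρ(Jacobi) = cos(π/79) = 0.99921.
√(1 − cos²(π/79)) = sin(π/79) ≈ 0.039757.
[ω*] 2 ÷ (1 + 0.039757) = 2 ÷ 1.039757 = 1.92353.
Hence ρ(B_{ω*}) = 1.92353 − 1 = 0.92353.

ρ_SOR = 0.92353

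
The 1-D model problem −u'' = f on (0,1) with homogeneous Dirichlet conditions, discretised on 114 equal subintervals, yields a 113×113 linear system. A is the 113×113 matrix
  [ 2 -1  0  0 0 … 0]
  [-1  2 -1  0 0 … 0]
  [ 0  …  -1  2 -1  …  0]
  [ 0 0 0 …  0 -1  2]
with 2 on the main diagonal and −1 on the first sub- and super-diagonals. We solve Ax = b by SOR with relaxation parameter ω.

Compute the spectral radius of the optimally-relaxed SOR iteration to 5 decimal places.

n=113: λ(B_J) = 1 − λ(A)/2 = cos(kπ/114); k=1 gives ρ_J = 0.99962.
√(1−ρ_J²) = |sin(π/114)| = 0.027554
ω* = 2/(1 + 0.027554) = 2/1.027554 = 1.94637.
ρ(B_{ω*}) = ω*−1 = 0.94637

ρ_SOR = 0.94637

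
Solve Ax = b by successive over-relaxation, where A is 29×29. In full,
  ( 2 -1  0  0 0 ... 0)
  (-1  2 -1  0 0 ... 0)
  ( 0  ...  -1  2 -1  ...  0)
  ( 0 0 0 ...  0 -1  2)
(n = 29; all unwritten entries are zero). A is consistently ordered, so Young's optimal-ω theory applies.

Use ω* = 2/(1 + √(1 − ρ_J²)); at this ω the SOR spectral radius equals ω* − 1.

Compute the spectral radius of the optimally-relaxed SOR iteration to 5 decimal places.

With n=29, ρ(Jacobi) = cos(π/30) = 0.99452.
√(1−ρ_J²) simplifies to sin(π/30) = 0.104528.
ω* = 2/(1 + 0.104528) = 2/1.104528 = 1.81073.
ρ_SOR = ω* − 1 ≈ 0.81073.

ρ_SOR = 0.81073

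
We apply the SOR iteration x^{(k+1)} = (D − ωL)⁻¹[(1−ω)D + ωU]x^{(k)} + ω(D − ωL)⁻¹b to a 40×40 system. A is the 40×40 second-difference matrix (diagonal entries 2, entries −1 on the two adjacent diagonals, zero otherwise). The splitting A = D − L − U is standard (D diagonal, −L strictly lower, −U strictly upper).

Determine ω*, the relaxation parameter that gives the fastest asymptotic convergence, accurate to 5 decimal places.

ω* = 1.85779

B_J for the 40×40 system has eigenvalues cos(kπ/41); ρ_J = cos(π/41) = 0.99707.
1 − cos²(π/41) = sin²(π/41) ⇒ √(1−ρ_J²) = sin(π/41) = 0.076549.
[ω*] 2 ÷ (1 + 0.076549) = 2 ÷ 1.076549 = 1.85779.
[ρ_SOR] ω* − 1 = 0.85779.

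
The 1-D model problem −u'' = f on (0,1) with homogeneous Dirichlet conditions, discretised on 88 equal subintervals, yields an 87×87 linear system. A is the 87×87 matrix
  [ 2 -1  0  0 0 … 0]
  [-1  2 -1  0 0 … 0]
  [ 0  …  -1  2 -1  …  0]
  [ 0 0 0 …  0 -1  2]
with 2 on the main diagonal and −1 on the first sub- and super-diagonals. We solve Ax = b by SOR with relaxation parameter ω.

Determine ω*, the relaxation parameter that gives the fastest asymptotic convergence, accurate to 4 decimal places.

ω* = 1.9311

½·tridiag(1,0,1) at n=87: λ_k = cos(kπ/88); max |λ| at k=1 ⇒ ρ_J = cos(π/88) ≈ 0.9994.
√(1−ρ_J²) simplifies to sin(π/88) = 0.03569.
ω* = 2/(1 + 0.03569) = 2/1.03569 = 1.9311.
At ω = 1.9311 every |λ(B_ω)| = ω−1, so ρ_SOR = 0.9311.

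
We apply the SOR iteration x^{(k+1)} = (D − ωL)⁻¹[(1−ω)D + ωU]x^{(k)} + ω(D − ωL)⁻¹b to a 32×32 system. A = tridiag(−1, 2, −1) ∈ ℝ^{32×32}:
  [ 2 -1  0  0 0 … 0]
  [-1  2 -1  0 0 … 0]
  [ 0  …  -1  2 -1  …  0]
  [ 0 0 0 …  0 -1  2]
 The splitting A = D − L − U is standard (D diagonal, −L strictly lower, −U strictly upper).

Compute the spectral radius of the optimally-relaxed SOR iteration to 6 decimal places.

spectrum of D⁻¹(L+U) = {cos(kπ/33) : 1≤k≤32}; ρ_J = cos(π/33) = 0.995472.
√(1−ρ_J²) simplifies to sin(π/33) = 0.0950560.
[ω*] 2 ÷ (1 + 0.0950560) = 2 ÷ 1.0950560 = 1.826391.
At ω = 1.826391 every |λ(B_ω)| = ω−1, so ρ_SOR = 0.826391.

ρ_SOR = 0.826391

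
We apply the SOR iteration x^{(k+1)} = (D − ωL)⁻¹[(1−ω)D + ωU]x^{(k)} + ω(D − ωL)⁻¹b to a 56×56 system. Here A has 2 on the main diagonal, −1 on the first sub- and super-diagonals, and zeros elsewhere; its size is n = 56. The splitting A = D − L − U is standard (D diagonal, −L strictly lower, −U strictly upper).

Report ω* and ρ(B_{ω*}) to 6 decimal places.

ω* = 1.895577, ρ_SOR = 0.895577

B_J for the 56×56 system has eigenvalues cos(kπ/57); ρ_J = cos(π/57) = 0.998482.
1 − cos²(π/57) = sin²(π/57) ⇒ √(1−ρ_J²) = sin(π/57) = 0.0550878.
ω* = 2/(1 + 0.0550878) = 2/1.0550878 = 1.895577.
At ω = 1.895577 every |λ(B_ω)| = ω−1, so ρ_SOR = 0.895577.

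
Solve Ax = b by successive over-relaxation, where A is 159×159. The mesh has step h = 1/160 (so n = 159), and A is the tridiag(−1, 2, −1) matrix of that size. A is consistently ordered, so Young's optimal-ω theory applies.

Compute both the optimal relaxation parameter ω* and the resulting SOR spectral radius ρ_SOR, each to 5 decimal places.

ρ_J = max_k |cos(kπ/160)| = cos(π/160) = 0.99981
1 − cos²(π/160) = sin²(π/160) ⇒ √(1−ρ_J²) = sin(π/160) = 0.019634.
Then 2/(1+√(1−ρ_J²)) = 2/(1+0.019634); ω* = 2/1.019634 = 1.96149.
[ρ_SOR] ω* − 1 = 0.96149.

ω* = 1.96149, ρ_SOR = 0.96149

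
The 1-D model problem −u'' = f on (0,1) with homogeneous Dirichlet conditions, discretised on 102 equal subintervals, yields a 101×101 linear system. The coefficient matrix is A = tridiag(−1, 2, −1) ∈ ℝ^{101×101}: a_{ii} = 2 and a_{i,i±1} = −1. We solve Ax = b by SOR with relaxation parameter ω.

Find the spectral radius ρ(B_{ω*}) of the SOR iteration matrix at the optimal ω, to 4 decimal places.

ρ_SOR = 0.9402

½·tridiag(1,0,1) at n=101: λ_k = cos(kπ/102); max |λ| at k=1 ⇒ ρ_J = cos(π/102) ≈ 0.9995.
1 − cos²(π/102) = sin²(π/102) ⇒ √(1−ρ_J²) = sin(π/102) = 0.03080.
ω* = 2/(1 + 0.03080) = 2/1.03080 = 1.9402.
ρ_SOR = ω* − 1 = 1.9402 − 1 = 0.9402.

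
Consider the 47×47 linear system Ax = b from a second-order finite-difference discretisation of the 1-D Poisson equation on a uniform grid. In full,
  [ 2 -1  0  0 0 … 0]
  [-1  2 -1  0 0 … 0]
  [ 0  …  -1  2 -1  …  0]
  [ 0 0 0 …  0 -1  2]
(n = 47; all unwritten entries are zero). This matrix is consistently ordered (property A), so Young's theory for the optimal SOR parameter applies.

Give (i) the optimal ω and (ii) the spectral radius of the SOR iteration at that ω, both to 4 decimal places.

½·tridiag(1,0,1) at n=47: λ_k = cos(kπ/48); max |λ| at k=1 ⇒ ρ_J = cos(π/48) ≈ 0.9979.
root = sin(π/48) = 0.06540  (since 1−cos² = sin²).
[ω*] 2 ÷ (1 + 0.06540) = 2 ÷ 1.06540 = 1.8772.
[ρ_SOR] ω* − 1 = 0.8772.

ω* = 1.8772, ρ_SOR = 0.8772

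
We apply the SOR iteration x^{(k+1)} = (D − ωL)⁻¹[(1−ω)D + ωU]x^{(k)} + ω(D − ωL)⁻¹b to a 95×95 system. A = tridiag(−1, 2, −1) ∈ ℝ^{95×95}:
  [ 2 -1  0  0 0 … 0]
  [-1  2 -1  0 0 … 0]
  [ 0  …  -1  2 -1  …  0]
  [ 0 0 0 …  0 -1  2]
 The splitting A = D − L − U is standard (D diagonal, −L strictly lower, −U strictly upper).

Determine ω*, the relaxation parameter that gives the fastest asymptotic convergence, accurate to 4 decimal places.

ρ_J = max_k |cos(kπ/96)| = cos(π/96) = 0.9995
root = sin(π/96) = 0.03272  (since 1−cos² = sin²).
[ω*] 2 ÷ (1 + 0.03272) = 2 ÷ 1.03272 = 1.9366.
Hence ρ(B_{ω*}) = 1.9366 − 1 = 0.9366.

ω* = 1.9366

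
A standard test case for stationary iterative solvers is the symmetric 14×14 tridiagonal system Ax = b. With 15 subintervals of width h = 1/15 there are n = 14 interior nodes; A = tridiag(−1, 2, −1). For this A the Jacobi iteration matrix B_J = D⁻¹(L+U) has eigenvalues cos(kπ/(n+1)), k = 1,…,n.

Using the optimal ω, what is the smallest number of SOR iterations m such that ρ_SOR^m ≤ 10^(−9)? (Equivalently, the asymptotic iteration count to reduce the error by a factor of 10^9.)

m = 50

B_J for the 14×14 system has eigenvalues cos(kπ/15); ρ_J = cos(π/15) = 0.9781476.
root = sin(π/15) = 0.2079117  (since 1−cos² = sin²).
ω* = 2 / (1 + 0.2079117) = 2 / 1.2079117 ≈ 1.6557502.
ρ(B_{ω*}) = ω*−1 = 0.6557502
9·ln10 = 20.7233; −ln(0.6557502) = 0.421975; m = ⌈20.7233/0.421975⌉ = ⌈49.110⌉ = 50.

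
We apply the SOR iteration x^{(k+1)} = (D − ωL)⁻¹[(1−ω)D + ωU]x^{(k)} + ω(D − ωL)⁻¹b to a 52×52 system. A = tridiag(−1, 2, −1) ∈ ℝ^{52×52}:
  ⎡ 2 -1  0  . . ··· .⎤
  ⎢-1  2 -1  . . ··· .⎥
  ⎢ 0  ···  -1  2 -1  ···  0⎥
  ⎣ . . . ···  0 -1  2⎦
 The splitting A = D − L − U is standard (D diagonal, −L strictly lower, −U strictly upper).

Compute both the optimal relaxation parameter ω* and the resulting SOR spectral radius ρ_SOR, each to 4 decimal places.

B_J for the 52×52 system has eigenvalues cos(kπ/53); ρ_J = cos(π/53) = 0.9982.
root = sin(π/53) = 0.05924  (since 1−cos² = sin²).
ω* = 2/(1+0.05924) = 1.8881
At ω = 1.8881 every |λ(B_ω)| = ω−1, so ρ_SOR = 0.8881.

ω* = 1.8881, ρ_SOR = 0.8881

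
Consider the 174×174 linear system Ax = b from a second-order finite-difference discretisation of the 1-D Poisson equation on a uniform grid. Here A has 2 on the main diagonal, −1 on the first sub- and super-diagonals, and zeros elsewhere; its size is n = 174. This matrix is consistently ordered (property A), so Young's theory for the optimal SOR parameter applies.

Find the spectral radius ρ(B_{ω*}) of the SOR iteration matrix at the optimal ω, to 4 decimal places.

B_J for the 174×174 system has eigenvalues cos(kπ/175); ρ_J = cos(π/175) = 0.9998.
√(1−ρ_J²) simplifies to sin(π/175) = 0.01795.
ω* = 2/(1+0.01795) = 1.9647
ρ(B_{ω*}) = ω*−1 = 0.9647

ρ_SOR = 0.9647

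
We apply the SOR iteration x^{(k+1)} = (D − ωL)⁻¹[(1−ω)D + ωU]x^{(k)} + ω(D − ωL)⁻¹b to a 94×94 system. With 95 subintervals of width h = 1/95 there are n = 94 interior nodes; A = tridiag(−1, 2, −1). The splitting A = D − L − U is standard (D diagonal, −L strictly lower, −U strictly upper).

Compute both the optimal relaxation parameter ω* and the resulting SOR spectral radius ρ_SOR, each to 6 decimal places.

spectrum of D⁻¹(L+U) = {cos(kπ/95) : 1≤k≤94}; ρ_J = cos(π/95) = 0.999453.
root = sin(π/95) = 0.0330634  (since 1−cos² = sin²).
So ω* = 2/1.0330634 = 1.935990 (Young).
Hence ρ(B_{ω*}) = 1.935990 − 1 = 0.935990.

ω* = 1.935990, ρ_SOR = 0.935990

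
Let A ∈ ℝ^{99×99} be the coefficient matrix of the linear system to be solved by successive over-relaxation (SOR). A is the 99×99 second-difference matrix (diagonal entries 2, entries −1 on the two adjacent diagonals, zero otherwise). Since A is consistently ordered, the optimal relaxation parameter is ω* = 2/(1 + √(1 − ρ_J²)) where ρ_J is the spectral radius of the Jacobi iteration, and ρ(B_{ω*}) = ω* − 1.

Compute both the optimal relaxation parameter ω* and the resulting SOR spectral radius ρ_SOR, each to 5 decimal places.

ω* = 1.93909, ρ_SOR = 0.93909

ρ_J = max_k |cos(kπ/100)| = cos(π/100) = 0.99951
√(1−ρ_J²) simplifies to sin(π/100) = 0.031411.
ω* = 2/(1 + 0.031411) = 2/1.031411 = 1.93909.
Hence ρ(B_{ω*}) = 1.93909 − 1 = 0.93909.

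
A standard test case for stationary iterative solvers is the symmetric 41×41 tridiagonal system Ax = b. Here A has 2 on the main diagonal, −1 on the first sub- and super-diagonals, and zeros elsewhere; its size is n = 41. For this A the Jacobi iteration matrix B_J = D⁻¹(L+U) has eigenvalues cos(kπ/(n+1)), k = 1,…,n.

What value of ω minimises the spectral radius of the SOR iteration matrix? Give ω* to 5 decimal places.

ω* = 1.86093

ρ_J = max_k |cos(kπ/42)| = cos(π/42) = 0.99720
√(1−ρ_J²) = |sin(π/42)| = 0.074730
Then 2/(1+√(1−ρ_J²)) = 2/(1+0.074730); ω* = 2/1.074730 = 1.86093.
and ρ(B_{ω*}) = 1.86093 − 1 = 0.86093.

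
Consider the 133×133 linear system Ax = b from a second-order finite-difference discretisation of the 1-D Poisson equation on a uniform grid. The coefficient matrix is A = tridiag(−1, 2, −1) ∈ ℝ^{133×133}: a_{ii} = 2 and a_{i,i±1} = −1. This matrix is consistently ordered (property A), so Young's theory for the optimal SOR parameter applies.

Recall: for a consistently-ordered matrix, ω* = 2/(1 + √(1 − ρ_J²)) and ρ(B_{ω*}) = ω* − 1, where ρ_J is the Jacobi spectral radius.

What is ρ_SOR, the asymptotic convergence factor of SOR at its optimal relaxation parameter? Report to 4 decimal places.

With n=133, ρ(Jacobi) = cos(π/134) = 0.9997.
√(1−ρ_J²) simplifies to sin(π/134) = 0.02344.
ω* = 2 / (1 + 0.02344) = 2 / 1.02344 ≈ 1.9542.
[ρ_SOR] ω* − 1 = 0.9542.

ρ_SOR = 0.9542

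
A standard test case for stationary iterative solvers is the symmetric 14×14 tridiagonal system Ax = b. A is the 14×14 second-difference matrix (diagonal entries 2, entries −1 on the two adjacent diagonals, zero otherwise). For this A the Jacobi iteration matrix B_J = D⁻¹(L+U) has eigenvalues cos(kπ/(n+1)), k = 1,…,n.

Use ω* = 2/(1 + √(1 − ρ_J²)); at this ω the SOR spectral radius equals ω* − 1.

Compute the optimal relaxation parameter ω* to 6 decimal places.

ω* = 1.655750

n=14: λ(B_J) = 1 − λ(A)/2 = cos(kπ/15); k=1 gives ρ_J = 0.978148.
1 − cos²(π/15) = sin²(π/15) ⇒ √(1−ρ_J²) = sin(π/15) = 0.2079117.
ω* = 2/(1+0.2079117) = 1.655750
[ρ_SOR] ω* − 1 = 0.655750.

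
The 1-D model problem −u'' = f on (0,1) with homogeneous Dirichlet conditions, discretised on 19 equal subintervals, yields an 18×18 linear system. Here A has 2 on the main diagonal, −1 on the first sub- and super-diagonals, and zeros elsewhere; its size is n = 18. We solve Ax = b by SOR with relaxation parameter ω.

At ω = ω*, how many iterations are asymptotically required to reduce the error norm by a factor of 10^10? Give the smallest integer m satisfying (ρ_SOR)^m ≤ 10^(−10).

m = 70

ρ_J = max_k |cos(kπ/19)| = cos(π/19) = 0.9863613
√(1−ρ_J²) = |sin(π/19)| = 0.1645946
ω* = 2/(1 + 0.1645946) = 2/1.1645946 = 1.7173358.
[ρ_SOR] ω* − 1 = 0.7173358.
(0.7173358)^m ≤ 10^{−10}  ⇒  m·ln(0.7173358) ≤ −10·ln10  ⇒  m ≥ 69.311  ⇒  m = 70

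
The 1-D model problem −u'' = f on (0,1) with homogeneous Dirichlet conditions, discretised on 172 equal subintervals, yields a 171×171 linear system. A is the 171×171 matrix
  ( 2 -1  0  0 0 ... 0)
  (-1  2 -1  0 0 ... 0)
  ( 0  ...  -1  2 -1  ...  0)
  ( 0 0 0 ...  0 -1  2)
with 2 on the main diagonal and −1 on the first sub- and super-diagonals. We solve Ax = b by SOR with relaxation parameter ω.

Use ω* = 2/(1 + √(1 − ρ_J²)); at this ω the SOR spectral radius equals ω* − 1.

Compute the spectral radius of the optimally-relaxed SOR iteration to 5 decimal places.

ρ_SOR = 0.96413

spectrum of D⁻¹(L+U) = {cos(kπ/172) : 1≤k≤171}; ρ_J = cos(π/172) = 0.99983.
√(1−ρ_J²) = |sin(π/172)| = 0.018264
ω* = 2 / (1 + 0.018264) = 2 / 1.018264 ≈ 1.96413.
ρ(B_{ω*}) = ω*−1 = 0.96413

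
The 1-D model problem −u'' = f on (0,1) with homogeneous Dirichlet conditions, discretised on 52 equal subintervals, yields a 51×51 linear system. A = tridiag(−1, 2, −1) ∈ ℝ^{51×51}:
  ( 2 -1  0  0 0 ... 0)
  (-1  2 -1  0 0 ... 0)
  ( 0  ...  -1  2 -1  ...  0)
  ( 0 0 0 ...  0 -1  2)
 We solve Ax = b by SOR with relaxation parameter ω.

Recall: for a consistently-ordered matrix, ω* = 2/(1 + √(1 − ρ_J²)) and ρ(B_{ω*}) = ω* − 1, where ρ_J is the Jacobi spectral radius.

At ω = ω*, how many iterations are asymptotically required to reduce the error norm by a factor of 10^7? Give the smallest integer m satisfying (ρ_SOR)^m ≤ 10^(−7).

B_J for the 51×51 system has eigenvalues cos(kπ/52); ρ_J = cos(π/52) = 0.9981756.
√(1−ρ_J²) = |sin(π/52)| = 0.0603785
ω* = 2/(1+0.0603785) = 1.8861190
ρ_SOR = ω* − 1 ≈ 0.8861190.
m ≥ 7·ln10 / (−ln 0.8861190) = 133.313; smallest integer m = 134.

m = 134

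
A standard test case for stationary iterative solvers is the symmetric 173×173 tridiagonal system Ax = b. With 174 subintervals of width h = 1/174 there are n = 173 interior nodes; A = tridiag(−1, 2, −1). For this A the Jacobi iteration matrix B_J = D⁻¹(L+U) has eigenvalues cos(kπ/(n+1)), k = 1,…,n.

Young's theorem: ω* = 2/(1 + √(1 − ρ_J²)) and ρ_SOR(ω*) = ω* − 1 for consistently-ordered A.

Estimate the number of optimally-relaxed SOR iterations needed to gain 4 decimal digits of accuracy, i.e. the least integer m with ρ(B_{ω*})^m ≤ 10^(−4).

B_J for the 173×173 system has eigenvalues cos(kπ/174); ρ_J = cos(π/174) = 0.9998370.
√(1 − cos²(π/174)) = sin(π/174) ≈ 0.0180541.
Young: ω* = 2/(1+√(1−ρ_J²)) = 2/(1+0.0180541) = 2/1.0180541 = 1.9645321.
ρ_SOR = ω* − 1 = 1.9645321 − 1 = 0.9645321.
4·ln10 = 9.21034; −ln(0.9645321) = 0.0361122; m = ⌈9.21034/0.0361122⌉ = ⌈255.048⌉ = 256.

m = 256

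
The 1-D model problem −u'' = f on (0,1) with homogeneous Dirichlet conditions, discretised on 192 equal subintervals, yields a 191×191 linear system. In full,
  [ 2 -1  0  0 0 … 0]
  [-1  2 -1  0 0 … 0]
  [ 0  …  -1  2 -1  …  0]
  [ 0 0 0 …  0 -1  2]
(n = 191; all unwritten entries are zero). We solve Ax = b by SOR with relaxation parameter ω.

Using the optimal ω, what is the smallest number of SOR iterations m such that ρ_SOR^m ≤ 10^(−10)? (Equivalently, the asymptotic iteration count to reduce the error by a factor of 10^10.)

With n=191, ρ(Jacobi) = cos(π/192) = 0.9998661.
1 − cos²(π/192) = sin²(π/192) ⇒ √(1−ρ_J²) = sin(π/192) = 0.0163617.
[ω*] 2 ÷ (1 + 0.0163617) = 2 ÷ 1.0163617 = 1.9678034.
[ρ_SOR] ω* − 1 = 0.9678034.
Need (0.9678034)^m ≤ 10^(−10): m ≥ 10·ln10/|ln 0.9678034| = 23.0259/0.0327263 = 703.590 ⇒ m = 704.

m = 704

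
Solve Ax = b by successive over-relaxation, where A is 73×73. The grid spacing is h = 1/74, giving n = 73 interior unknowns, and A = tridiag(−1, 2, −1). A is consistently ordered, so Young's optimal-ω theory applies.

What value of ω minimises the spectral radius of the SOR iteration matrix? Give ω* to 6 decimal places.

ω* = 1.918573

½·tridiag(1,0,1) at n=73: λ_k = cos(kπ/74); max |λ| at k=1 ⇒ ρ_J = cos(π/74) ≈ 0.999099.
1 − cos²(π/74) = sin²(π/74) ⇒ √(1−ρ_J²) = sin(π/74) = 0.0424412.
Young: ω* = 2/(1+√(1−ρ_J²)) = 2/(1+0.0424412) = 2/1.0424412 = 1.918573.
Hence ρ(B_{ω*}) = 1.918573 − 1 = 0.918573.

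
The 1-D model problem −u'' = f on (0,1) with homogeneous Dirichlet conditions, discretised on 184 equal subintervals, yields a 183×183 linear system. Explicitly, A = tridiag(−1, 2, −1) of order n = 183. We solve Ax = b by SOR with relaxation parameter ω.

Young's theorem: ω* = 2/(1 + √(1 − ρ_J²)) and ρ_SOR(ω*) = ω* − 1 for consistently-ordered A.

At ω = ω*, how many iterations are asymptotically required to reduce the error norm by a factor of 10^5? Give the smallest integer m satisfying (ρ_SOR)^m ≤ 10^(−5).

spectrum of D⁻¹(L+U) = {cos(kπ/184) : 1≤k≤183}; ρ_J = cos(π/184) = 0.9998542.
√(1−ρ_J²) = |sin(π/184)| = 0.0170730
ω* = 2 / (1 + 0.0170730) = 2 / 1.0170730 ≈ 1.9664272.
and ρ(B_{ω*}) = 1.9664272 − 1 = 0.9664272.
(0.9664272)^m ≤ 10^{−5}  ⇒  m·ln(0.9664272) ≤ −5·ln10  ⇒  m ≥ 337.134  ⇒  m = 338

m = 338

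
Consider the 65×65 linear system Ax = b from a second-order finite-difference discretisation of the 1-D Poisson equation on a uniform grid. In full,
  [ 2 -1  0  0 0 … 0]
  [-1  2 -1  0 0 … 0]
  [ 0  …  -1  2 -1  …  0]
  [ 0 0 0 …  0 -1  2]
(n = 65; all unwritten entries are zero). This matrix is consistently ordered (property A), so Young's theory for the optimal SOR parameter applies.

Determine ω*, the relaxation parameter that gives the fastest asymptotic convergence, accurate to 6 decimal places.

ω* = 1.909159

½·tridiag(1,0,1) at n=65: λ_k = cos(kπ/66); max |λ| at k=1 ⇒ ρ_J = cos(π/66) ≈ 0.998867.
√(1−ρ_J²) simplifies to sin(π/66) = 0.0475819.
Then 2/(1+√(1−ρ_J²)) = 2/(1+0.0475819); ω* = 2/1.0475819 = 1.909159.
ρ_SOR = ω* − 1 ≈ 0.909159.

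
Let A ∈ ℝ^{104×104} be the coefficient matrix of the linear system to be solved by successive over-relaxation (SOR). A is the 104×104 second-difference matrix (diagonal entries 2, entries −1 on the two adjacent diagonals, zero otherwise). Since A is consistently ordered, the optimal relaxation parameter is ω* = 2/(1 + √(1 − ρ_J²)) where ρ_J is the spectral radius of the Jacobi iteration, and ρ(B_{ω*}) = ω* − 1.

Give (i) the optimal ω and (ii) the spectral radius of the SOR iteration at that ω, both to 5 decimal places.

n=104: λ(B_J) = 1 − λ(A)/2 = cos(kπ/105); k=1 gives ρ_J = 0.99955.
√(1−ρ_J²) = |sin(π/105)| = 0.029915
Young: ω* = 2/(1+√(1−ρ_J²)) = 2/(1+0.029915) = 2/1.029915 = 1.94191.
Hence ρ(B_{ω*}) = 1.94191 − 1 = 0.94191.

ω* = 1.94191, ρ_SOR = 0.94191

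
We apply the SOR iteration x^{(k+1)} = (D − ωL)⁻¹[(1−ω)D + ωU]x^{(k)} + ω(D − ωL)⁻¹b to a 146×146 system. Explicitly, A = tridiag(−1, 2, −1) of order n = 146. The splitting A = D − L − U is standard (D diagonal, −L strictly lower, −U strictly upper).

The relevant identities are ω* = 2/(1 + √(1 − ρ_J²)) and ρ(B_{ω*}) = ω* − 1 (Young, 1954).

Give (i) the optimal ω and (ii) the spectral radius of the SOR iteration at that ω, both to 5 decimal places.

½·tridiag(1,0,1) at n=146: λ_k = cos(kπ/147); max |λ| at k=1 ⇒ ρ_J = cos(π/147) ≈ 0.99977.
√(1 − cos²(π/147)) = sin(π/147) ≈ 0.021370.
Young: ω* = 2/(1+√(1−ρ_J²)) = 2/(1+0.021370) = 2/1.021370 = 1.95815.
At ω = 1.95815 every |λ(B_ω)| = ω−1, so ρ_SOR = 0.95815.

ω* = 1.95815, ρ_SOR = 0.95815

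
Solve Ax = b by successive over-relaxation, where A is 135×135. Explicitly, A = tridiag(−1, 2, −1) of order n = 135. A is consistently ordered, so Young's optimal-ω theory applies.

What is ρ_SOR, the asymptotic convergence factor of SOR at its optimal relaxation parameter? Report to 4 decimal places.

ρ_SOR = 0.9548

B_J for the 135×135 system has eigenvalues cos(kπ/136); ρ_J = cos(π/136) = 0.9997.
√(1 − cos²(π/136)) = sin(π/136) ≈ 0.02310.
ω* = 2/(1 + 0.02310) = 2/1.02310 = 1.9548.
ρ_SOR = ω* − 1 ≈ 0.9548.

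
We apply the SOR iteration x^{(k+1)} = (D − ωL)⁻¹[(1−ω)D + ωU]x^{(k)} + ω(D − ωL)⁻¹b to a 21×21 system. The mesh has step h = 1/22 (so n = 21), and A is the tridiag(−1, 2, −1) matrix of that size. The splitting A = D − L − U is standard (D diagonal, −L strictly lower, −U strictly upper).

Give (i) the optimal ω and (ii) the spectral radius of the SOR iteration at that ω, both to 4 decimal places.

ω* = 1.7508, ρ_SOR = 0.7508

n=21: λ(B_J) = 1 − λ(A)/2 = cos(kπ/22); k=1 gives ρ_J = 0.9898.
√(1−ρ_J²) = |sin(π/22)| = 0.14231
ω* = 2 / (1 + 0.14231) = 2 / 1.14231 ≈ 1.7508.
ρ(B_{ω*}) = ω*−1 = 0.7508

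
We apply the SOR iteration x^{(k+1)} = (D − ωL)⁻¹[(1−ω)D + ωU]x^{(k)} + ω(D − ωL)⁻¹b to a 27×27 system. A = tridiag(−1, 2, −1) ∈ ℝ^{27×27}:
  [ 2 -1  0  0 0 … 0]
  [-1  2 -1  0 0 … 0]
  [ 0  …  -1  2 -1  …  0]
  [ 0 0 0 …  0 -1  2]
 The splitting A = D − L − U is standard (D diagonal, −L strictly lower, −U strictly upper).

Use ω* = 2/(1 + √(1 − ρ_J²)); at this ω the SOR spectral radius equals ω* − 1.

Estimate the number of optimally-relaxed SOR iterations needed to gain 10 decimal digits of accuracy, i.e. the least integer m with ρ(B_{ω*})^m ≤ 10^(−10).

B_J for the 27×27 system has eigenvalues cos(kπ/28); ρ_J = cos(π/28) = 0.9937122.
root = sin(π/28) = 0.1119645  (since 1−cos² = sin²).
ω* = 2/(1+0.1119645) = 1.7986186
[ρ_SOR] ω* − 1 = 0.7986186.
ρ_SOR^m ≤ 10^(−10) ⇔ m ≥ 10·ln10/(−ln 0.7986186) = 23.0259/0.224872 = 102.396; m = ⌈102.396⌉ = 103.

m = 103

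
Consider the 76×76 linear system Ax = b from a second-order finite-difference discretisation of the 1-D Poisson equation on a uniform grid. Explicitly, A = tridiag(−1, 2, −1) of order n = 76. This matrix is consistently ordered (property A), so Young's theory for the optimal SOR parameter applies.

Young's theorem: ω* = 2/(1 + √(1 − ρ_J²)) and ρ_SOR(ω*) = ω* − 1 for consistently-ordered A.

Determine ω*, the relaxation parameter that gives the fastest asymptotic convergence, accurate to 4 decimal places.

ω* = 1.9216

[ρ_J] n=76: ρ(B_J) = cos(π/(n+1)) = cos(π/77) = 0.9992.
root = sin(π/77) = 0.04079  (since 1−cos² = sin²).
So ω* = 2/1.04079 = 1.9216 (Young).
At ω = 1.9216 every |λ(B_ω)| = ω−1, so ρ_SOR = 0.9216.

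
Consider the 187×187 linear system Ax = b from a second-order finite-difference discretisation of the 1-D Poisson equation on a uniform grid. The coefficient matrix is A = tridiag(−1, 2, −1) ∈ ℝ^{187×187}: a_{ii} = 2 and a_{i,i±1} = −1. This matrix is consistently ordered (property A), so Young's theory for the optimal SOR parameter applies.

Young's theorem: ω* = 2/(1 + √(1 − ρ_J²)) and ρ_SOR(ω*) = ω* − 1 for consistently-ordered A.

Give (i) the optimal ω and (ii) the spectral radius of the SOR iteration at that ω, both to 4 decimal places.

½·tridiag(1,0,1) at n=187: λ_k = cos(kπ/188); max |λ| at k=1 ⇒ ρ_J = cos(π/188) ≈ 0.9999.
√(1−ρ_J²) = |sin(π/188)| = 0.01671
[ω*] 2 ÷ (1 + 0.01671) = 2 ÷ 1.01671 = 1.9671.
ρ_SOR = ω* − 1 ≈ 0.9671.

ω* = 1.9671, ρ_SOR = 0.9671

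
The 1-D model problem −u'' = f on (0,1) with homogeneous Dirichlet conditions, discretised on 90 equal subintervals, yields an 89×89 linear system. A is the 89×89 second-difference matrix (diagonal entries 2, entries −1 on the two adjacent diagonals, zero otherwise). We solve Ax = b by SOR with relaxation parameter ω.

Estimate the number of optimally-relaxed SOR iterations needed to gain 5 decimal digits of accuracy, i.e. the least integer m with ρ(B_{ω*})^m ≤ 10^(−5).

m = 165

[ρ_J] n=89: ρ(B_J) = cos(π/(n+1)) = cos(π/90) = 0.9993908.
√(1 − cos²(π/90)) = sin(π/90) ≈ 0.0348995.
ω* = 2/(1 + 0.0348995) = 2/1.0348995 = 1.9325548.
At ω = 1.9325548 every |λ(B_ω)| = ω−1, so ρ_SOR = 0.9325548.
For 5 digits: m = 5·ln10 / (−ln 0.9325548) = 11.5129/0.0698274 = 164.877; round up → m = 165.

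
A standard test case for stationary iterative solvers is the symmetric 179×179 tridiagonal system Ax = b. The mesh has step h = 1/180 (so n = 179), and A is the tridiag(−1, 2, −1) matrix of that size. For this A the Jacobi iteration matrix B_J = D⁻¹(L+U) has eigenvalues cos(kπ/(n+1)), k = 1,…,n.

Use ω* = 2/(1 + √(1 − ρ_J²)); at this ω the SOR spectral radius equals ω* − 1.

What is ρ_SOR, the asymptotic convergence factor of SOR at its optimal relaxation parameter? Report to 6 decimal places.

ρ_SOR = 0.965694

[ρ_J] n=179: ρ(B_J) = cos(π/(n+1)) = cos(π/180) = 0.999848.
1 − cos²(π/180) = sin²(π/180) ⇒ √(1−ρ_J²) = sin(π/180) = 0.0174524.
Young: ω* = 2/(1+√(1−ρ_J²)) = 2/(1+0.0174524) = 2/1.0174524 = 1.965694.
[ρ_SOR] ω* − 1 = 0.965694.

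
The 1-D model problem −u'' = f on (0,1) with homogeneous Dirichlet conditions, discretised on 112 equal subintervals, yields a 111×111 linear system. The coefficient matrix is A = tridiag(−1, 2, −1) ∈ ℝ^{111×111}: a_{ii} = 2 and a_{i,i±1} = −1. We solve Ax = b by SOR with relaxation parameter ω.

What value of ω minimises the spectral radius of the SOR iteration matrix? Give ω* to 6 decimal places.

n=111: λ(B_J) = 1 − λ(A)/2 = cos(kπ/112); k=1 gives ρ_J = 0.999607.
√(1−ρ_J²) = |sin(π/112)| = 0.0280463
Then 2/(1+√(1−ρ_J²)) = 2/(1+0.0280463); ω* = 2/1.0280463 = 1.945438.
At ω = 1.945438 every |λ(B_ω)| = ω−1, so ρ_SOR = 0.945438.

ω* = 1.945438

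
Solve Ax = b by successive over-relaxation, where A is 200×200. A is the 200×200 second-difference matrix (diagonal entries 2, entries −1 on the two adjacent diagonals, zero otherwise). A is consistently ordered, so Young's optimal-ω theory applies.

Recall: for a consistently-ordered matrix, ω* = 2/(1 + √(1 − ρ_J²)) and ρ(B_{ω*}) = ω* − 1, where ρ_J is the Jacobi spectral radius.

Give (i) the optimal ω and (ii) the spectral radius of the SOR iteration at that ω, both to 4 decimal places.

ω* = 1.9692, ρ_SOR = 0.9692

[ρ_J] n=200: ρ(B_J) = cos(π/(n+1)) = cos(π/201) = 0.9999.
√(1−ρ_J²) = |sin(π/201)| = 0.01563
ω* = 2/(1 + 0.01563) = 2/1.01563 = 1.9692.
At ω = 1.9692 every |λ(B_ω)| = ω−1, so ρ_SOR = 0.9692.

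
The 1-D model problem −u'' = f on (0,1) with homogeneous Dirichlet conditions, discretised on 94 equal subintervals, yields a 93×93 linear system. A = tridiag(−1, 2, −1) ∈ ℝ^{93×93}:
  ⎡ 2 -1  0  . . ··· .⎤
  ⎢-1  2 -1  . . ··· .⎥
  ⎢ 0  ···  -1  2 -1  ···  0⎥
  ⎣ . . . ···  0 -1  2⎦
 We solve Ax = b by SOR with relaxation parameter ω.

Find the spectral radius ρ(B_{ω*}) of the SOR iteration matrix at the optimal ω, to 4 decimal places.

½·tridiag(1,0,1) at n=93: λ_k = cos(kπ/94); max |λ| at k=1 ⇒ ρ_J = cos(π/94) ≈ 0.9994.
√(1−ρ_J²) = |sin(π/94)| = 0.03341
[ω*] 2 ÷ (1 + 0.03341) = 2 ÷ 1.03341 = 1.9353.
ρ(B_{ω*}) = ω*−1 = 0.9353

ρ_SOR = 0.9353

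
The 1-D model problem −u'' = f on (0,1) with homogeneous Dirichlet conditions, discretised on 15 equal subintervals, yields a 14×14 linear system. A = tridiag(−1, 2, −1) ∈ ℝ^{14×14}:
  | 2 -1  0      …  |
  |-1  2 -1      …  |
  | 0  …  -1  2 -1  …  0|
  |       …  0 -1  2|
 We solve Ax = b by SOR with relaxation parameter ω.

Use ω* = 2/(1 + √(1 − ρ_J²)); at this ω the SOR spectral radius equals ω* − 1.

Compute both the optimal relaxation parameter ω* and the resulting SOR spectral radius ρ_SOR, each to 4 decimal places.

ω* = 1.6558, ρ_SOR = 0.6558

B_J for the 14×14 system has eigenvalues cos(kπ/15); ρ_J = cos(π/15) = 0.9781.
√(1−ρ_J²) simplifies to sin(π/15) = 0.20791.
ω* = 2/(1+0.20791) = 1.6558
ρ(B_{ω*}) = ω*−1 = 0.6558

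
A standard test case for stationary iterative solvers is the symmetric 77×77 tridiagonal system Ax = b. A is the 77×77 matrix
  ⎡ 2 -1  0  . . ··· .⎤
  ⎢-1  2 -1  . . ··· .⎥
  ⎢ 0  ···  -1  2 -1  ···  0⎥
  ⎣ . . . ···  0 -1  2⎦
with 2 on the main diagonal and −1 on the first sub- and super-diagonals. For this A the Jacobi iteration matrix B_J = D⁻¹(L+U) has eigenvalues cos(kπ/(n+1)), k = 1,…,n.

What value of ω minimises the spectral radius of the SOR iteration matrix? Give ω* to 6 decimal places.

½·tridiag(1,0,1) at n=77: λ_k = cos(kπ/78); max |λ| at k=1 ⇒ ρ_J = cos(π/78) ≈ 0.999189.
root = sin(π/78) = 0.0402659  (since 1−cos² = sin²).
Young: ω* = 2/(1+√(1−ρ_J²)) = 2/(1+0.0402659) = 2/1.0402659 = 1.922585.
ρ_SOR = ω* − 1 = 1.922585 − 1 = 0.922585.

ω* = 1.922585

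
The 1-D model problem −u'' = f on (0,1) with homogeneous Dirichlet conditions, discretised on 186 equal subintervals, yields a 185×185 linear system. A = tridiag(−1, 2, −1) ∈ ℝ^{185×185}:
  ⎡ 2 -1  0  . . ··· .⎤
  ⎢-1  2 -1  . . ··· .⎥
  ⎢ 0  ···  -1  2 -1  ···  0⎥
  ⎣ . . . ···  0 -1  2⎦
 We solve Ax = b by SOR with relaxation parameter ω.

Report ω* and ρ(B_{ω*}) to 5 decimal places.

spectrum of D⁻¹(L+U) = {cos(kπ/186) : 1≤k≤185}; ρ_J = cos(π/186) = 0.99986.
root = sin(π/186) = 0.016889  (since 1−cos² = sin²).
[ω*] 2 ÷ (1 + 0.016889) = 2 ÷ 1.016889 = 1.96678.
ρ(B_{ω*}) = ω*−1 = 0.96678

ω* = 1.96678, ρ_SOR = 0.96678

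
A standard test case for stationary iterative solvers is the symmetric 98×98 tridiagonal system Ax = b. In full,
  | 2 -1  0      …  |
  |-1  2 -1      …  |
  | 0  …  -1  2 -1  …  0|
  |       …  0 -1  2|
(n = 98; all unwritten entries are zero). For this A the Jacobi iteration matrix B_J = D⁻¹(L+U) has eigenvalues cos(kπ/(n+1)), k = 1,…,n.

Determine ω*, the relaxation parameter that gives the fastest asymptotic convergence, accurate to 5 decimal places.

ω* = 1.93850

ρ_J = max_k |cos(kπ/99)| = cos(π/99) = 0.99950
√(1 − cos²(π/99)) = sin(π/99) ≈ 0.031728.
[ω*] 2 ÷ (1 + 0.031728) = 2 ÷ 1.031728 = 1.93850.
At ω = 1.93850 every |λ(B_ω)| = ω−1, so ρ_SOR = 0.93850.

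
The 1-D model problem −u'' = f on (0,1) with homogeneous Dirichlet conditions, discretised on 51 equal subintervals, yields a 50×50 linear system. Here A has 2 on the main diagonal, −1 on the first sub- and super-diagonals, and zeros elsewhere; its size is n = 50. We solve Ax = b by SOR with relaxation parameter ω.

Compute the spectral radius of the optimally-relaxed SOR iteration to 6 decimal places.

With n=50, ρ(Jacobi) = cos(π/51) = 0.998103.
√(1−ρ_J²) simplifies to sin(π/51) = 0.0615609.
Young: ω* = 2/(1+√(1−ρ_J²)) = 2/(1+0.0615609) = 2/1.0615609 = 1.884018.
At ω = 1.884018 every |λ(B_ω)| = ω−1, so ρ_SOR = 0.884018.

ρ_SOR = 0.884018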